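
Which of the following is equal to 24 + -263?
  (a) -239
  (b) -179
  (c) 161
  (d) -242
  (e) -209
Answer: a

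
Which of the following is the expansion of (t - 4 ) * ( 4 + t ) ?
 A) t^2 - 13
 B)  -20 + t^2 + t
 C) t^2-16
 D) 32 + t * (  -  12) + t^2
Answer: C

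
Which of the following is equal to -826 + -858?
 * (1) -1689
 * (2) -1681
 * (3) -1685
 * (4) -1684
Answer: 4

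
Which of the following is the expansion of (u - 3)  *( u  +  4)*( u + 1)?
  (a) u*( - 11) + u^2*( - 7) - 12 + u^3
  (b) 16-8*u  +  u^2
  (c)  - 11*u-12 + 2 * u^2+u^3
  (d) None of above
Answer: c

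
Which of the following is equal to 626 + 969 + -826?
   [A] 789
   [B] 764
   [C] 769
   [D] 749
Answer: C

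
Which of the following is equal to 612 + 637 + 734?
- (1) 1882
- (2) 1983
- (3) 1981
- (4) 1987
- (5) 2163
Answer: 2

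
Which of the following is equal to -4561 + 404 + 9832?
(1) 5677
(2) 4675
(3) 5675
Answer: 3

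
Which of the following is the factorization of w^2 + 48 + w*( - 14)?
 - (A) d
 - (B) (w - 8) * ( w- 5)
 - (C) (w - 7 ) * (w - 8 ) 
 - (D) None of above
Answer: D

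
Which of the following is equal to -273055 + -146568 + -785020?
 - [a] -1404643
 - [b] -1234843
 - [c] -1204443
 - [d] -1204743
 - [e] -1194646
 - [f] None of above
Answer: f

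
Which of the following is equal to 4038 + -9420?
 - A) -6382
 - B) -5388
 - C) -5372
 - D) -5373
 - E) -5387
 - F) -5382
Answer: F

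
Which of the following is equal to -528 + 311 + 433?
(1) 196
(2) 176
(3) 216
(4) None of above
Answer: 3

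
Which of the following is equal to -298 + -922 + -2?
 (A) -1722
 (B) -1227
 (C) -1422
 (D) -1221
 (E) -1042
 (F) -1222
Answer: F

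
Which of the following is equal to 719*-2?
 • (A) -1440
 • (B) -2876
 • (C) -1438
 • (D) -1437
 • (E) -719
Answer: C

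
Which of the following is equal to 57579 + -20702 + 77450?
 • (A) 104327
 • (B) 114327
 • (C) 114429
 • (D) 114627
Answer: B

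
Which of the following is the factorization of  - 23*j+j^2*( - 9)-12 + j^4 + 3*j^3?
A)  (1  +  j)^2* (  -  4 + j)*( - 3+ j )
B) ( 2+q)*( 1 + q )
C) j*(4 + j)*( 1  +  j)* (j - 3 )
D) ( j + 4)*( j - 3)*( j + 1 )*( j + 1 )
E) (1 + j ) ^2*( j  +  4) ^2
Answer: D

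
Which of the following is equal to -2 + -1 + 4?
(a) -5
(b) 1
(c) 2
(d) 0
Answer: b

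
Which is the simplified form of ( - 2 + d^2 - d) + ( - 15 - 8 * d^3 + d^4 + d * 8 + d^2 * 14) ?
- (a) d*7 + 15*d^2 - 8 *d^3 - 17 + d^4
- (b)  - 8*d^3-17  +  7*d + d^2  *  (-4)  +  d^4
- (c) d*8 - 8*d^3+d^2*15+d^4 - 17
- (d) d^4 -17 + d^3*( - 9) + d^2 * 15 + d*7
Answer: a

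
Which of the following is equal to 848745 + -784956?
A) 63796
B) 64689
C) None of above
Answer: C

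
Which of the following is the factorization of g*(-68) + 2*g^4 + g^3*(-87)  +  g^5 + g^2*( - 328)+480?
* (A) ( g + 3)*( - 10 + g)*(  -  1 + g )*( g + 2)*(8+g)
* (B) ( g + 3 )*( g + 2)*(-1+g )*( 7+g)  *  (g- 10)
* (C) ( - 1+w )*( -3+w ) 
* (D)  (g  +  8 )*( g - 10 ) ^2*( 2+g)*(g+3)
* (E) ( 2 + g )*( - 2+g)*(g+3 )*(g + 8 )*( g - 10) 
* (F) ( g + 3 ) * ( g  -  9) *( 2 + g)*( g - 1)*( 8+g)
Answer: A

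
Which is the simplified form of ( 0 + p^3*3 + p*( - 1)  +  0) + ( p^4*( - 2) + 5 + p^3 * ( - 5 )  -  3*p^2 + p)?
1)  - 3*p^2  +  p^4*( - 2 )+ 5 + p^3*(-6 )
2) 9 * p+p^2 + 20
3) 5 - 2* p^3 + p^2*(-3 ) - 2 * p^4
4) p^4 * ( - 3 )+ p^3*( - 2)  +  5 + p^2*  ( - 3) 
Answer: 3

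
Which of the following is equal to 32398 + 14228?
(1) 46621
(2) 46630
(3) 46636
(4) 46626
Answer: 4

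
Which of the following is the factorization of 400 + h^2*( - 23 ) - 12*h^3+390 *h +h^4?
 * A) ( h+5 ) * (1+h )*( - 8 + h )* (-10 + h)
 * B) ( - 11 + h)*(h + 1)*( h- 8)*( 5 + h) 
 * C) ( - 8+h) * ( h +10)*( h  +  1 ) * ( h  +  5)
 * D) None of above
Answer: A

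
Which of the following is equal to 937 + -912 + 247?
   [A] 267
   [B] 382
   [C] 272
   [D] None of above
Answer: C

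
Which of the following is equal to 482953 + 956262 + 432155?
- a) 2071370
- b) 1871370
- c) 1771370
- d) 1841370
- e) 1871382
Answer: b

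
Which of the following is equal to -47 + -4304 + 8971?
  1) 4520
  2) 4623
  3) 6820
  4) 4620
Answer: 4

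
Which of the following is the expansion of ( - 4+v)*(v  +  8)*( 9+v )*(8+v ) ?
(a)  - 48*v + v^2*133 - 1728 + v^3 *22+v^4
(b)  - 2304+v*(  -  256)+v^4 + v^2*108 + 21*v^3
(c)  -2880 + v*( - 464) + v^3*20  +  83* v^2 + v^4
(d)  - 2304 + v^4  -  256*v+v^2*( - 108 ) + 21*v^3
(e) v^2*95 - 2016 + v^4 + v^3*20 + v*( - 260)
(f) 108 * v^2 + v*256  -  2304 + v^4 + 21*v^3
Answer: b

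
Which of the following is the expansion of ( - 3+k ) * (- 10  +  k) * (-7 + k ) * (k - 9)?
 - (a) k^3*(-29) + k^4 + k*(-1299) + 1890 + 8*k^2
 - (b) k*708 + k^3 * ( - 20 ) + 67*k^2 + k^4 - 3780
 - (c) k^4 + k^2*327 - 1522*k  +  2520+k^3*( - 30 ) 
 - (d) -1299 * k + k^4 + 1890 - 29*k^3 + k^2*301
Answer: d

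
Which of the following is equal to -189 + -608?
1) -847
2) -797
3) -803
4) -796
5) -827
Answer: 2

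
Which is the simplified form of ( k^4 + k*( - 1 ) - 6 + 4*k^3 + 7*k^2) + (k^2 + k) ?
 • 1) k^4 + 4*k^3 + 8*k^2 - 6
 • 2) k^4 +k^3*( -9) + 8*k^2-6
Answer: 1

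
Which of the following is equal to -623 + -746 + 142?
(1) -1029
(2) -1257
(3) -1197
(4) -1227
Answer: 4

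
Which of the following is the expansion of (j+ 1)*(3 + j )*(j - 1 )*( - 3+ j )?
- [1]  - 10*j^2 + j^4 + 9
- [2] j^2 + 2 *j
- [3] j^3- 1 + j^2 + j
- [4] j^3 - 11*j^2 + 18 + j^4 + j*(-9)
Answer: 1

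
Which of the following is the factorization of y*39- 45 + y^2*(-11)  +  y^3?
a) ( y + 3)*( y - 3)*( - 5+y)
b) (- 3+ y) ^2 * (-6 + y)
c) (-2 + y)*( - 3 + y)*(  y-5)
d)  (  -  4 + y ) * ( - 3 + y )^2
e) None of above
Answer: e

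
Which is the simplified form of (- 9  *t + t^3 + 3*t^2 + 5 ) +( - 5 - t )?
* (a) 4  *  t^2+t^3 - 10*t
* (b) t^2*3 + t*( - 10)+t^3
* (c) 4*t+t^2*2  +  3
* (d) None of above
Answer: b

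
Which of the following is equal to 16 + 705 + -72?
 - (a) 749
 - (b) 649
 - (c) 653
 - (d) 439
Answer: b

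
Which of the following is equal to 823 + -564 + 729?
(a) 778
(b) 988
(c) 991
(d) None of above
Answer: b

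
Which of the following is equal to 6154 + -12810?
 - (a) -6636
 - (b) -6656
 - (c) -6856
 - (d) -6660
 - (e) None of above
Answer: b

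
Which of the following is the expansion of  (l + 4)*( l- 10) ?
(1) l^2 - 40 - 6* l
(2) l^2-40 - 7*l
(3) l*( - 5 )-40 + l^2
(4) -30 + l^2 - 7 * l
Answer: 1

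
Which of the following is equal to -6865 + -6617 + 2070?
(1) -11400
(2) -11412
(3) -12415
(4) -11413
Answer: 2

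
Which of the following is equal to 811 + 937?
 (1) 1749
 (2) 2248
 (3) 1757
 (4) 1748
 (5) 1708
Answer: 4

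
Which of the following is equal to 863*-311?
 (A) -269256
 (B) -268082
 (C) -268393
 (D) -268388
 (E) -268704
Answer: C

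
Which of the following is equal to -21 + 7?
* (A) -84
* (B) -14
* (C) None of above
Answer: B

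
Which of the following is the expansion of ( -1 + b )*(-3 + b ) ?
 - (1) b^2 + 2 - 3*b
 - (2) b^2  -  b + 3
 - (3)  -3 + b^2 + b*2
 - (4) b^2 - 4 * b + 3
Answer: 4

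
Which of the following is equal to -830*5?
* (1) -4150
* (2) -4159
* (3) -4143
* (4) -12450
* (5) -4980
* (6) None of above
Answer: 1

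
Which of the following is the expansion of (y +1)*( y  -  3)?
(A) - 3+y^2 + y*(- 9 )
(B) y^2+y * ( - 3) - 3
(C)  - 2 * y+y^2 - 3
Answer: C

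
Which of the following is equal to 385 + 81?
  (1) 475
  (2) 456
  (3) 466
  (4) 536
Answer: 3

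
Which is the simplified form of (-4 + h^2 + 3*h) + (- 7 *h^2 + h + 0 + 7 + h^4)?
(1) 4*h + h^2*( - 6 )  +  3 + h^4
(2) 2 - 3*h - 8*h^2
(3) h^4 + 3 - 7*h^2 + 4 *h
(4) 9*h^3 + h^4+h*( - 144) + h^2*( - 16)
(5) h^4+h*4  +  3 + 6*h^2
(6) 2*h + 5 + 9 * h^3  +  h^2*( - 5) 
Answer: 1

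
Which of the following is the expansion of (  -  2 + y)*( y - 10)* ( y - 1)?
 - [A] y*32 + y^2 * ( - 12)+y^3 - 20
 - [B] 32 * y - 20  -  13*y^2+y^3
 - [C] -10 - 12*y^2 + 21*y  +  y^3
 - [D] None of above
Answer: B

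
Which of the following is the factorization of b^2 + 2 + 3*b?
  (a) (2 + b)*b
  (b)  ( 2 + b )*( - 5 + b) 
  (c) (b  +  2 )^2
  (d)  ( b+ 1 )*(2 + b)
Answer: d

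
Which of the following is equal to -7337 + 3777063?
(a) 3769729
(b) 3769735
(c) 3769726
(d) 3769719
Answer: c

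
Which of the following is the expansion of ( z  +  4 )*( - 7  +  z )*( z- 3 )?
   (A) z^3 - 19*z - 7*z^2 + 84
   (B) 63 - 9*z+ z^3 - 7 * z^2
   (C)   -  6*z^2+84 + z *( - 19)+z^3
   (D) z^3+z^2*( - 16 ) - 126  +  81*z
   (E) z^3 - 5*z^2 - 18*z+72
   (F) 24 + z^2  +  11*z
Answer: C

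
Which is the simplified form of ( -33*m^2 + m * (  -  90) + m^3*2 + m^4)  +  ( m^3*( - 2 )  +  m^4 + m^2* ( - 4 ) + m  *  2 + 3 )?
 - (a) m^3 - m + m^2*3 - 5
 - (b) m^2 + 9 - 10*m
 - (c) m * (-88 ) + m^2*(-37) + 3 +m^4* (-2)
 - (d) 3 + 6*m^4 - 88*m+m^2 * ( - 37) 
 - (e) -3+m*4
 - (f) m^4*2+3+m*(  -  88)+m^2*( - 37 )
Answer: f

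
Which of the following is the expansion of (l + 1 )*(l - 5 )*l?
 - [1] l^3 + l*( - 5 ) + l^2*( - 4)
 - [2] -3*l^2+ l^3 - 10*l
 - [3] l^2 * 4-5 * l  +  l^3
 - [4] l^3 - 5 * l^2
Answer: 1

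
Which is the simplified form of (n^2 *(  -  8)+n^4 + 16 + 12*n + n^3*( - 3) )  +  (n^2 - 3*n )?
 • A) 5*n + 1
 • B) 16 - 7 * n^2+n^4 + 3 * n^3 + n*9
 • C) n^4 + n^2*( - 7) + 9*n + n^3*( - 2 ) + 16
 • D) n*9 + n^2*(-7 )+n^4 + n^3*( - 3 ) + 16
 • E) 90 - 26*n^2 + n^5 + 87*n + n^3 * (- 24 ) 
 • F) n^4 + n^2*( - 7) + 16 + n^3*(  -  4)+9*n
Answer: D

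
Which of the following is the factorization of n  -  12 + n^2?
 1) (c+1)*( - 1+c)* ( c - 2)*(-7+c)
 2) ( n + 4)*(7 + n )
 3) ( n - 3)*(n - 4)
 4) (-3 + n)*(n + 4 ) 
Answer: 4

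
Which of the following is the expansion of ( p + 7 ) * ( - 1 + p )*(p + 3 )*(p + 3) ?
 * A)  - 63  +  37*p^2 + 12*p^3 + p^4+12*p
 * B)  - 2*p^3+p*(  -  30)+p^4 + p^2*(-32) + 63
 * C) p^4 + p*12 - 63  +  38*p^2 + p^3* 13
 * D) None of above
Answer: D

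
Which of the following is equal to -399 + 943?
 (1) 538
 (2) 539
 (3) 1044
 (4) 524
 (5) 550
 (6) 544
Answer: 6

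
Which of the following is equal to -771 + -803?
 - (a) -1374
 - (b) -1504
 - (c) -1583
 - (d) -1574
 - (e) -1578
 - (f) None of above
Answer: d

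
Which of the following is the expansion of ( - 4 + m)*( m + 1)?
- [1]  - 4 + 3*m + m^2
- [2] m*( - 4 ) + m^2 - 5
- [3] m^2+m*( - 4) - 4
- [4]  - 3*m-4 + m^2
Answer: 4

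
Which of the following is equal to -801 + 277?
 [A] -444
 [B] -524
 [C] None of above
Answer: B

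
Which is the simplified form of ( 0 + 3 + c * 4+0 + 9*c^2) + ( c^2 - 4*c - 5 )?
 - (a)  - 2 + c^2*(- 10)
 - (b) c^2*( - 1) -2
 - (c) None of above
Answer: c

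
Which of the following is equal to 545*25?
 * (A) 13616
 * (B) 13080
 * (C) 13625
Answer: C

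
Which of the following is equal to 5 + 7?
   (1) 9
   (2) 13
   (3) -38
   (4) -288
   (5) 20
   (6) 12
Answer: 6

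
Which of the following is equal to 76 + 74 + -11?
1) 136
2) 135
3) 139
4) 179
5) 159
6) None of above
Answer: 3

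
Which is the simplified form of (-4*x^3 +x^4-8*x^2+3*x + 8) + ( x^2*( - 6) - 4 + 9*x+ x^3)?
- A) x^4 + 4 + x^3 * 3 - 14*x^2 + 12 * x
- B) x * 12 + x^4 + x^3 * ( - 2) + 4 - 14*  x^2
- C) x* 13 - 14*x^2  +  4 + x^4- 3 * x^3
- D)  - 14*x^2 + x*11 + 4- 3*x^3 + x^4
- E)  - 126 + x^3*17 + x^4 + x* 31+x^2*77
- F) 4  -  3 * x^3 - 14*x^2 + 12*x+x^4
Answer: F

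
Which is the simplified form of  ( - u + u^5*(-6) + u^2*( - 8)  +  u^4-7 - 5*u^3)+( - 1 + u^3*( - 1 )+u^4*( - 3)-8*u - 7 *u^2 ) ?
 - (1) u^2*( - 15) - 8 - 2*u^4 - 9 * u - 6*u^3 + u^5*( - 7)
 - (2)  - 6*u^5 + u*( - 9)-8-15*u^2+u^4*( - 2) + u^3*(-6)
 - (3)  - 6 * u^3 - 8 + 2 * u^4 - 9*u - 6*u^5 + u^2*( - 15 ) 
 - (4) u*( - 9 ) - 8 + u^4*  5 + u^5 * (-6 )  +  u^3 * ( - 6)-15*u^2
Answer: 2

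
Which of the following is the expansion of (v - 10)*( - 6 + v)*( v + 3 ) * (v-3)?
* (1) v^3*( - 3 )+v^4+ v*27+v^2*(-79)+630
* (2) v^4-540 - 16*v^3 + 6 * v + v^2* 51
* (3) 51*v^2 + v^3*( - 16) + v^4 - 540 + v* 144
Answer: 3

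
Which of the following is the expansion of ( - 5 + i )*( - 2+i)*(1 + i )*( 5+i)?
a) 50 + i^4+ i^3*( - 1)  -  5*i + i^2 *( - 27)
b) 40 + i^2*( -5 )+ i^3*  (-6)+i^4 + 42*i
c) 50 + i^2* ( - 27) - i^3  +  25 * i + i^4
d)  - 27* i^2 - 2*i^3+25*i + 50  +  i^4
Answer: c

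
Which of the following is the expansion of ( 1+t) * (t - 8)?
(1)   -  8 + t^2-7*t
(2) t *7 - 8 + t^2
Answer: 1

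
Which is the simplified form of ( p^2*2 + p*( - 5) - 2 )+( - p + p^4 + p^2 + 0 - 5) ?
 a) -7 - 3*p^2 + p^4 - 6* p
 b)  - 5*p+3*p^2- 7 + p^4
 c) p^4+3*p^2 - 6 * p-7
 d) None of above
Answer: c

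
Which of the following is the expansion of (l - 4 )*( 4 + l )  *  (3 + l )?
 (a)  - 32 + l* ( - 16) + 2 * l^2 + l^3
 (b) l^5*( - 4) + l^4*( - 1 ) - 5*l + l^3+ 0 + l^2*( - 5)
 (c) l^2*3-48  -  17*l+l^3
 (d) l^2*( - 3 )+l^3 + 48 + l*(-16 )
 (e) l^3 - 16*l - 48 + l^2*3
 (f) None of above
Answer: e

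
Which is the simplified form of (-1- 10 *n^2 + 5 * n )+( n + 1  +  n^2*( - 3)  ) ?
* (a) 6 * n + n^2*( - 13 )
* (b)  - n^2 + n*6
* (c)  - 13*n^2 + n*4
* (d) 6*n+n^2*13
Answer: a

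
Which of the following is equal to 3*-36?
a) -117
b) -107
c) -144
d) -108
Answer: d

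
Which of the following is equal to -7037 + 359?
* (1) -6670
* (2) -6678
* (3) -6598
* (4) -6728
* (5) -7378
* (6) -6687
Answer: 2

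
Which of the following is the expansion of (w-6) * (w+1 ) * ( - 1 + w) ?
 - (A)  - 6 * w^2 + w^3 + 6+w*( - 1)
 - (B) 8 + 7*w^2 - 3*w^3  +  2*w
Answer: A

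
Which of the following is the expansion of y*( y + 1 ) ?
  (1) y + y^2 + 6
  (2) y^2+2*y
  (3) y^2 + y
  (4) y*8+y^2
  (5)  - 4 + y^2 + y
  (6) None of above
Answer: 3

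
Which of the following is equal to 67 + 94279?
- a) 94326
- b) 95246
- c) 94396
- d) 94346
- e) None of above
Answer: d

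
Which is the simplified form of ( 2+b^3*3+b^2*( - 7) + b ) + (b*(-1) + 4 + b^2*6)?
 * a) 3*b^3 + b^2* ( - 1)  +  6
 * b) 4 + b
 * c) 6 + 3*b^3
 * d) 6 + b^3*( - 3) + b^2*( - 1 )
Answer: a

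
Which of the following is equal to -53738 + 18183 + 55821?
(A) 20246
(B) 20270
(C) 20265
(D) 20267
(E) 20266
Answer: E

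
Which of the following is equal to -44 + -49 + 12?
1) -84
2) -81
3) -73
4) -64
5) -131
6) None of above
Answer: 2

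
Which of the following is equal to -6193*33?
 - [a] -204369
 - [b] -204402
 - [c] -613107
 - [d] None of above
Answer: a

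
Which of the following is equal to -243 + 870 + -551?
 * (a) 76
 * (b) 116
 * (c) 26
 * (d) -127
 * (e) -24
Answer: a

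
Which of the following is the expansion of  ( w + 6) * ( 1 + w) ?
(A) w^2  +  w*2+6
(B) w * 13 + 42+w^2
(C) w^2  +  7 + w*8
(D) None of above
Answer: D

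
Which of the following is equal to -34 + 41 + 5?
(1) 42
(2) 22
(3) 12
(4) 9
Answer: 3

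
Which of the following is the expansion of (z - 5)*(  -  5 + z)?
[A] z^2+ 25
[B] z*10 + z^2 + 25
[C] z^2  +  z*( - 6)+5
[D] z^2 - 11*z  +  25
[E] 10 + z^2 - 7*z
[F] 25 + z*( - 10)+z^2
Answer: F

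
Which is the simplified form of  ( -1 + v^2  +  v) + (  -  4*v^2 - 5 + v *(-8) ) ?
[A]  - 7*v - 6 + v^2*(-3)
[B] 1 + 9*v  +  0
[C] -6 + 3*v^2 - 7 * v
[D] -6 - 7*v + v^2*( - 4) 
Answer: A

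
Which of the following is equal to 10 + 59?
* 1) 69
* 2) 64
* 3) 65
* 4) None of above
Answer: 1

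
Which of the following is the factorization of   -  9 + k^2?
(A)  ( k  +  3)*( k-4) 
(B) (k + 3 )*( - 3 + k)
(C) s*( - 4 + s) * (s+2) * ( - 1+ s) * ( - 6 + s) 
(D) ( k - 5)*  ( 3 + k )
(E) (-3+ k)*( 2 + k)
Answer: B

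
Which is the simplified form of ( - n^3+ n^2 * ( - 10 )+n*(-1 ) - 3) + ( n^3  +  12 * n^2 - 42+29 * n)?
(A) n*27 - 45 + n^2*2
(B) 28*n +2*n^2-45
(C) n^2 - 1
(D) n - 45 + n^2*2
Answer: B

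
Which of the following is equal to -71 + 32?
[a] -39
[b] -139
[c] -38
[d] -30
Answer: a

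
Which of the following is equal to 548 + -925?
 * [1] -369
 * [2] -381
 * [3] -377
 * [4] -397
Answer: 3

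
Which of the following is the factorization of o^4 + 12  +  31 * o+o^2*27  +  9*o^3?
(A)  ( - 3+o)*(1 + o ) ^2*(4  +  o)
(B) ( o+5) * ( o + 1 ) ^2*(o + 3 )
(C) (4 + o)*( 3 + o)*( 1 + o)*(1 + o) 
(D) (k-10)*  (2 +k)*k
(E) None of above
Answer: C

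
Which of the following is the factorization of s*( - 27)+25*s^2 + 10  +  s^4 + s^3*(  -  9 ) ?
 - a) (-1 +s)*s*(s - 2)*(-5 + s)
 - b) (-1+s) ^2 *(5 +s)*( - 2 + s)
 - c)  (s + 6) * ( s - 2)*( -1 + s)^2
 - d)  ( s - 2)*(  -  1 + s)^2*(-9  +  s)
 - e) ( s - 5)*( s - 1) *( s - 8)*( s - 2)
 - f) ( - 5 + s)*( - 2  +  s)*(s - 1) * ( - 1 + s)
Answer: f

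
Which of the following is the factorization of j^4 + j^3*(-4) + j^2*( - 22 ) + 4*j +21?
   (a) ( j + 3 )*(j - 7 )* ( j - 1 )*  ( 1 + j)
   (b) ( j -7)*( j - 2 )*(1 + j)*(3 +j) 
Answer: a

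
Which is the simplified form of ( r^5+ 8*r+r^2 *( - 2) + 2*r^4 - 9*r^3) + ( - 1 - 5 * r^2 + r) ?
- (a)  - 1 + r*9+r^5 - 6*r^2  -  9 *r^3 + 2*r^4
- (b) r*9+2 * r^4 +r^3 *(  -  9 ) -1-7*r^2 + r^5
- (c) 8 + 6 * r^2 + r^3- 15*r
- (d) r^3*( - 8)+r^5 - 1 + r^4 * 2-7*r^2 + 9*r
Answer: b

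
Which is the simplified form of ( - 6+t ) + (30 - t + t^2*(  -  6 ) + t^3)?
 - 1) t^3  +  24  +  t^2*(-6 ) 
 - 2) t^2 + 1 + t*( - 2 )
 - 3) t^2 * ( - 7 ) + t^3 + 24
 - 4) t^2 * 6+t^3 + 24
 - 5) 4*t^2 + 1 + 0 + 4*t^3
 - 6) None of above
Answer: 1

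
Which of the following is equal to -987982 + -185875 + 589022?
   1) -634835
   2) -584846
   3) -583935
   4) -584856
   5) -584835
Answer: 5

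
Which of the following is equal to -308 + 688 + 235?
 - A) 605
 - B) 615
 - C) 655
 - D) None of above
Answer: B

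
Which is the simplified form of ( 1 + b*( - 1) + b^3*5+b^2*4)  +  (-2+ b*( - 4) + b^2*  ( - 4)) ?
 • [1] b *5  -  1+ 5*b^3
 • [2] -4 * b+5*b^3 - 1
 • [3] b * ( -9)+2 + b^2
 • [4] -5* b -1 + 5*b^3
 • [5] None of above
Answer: 4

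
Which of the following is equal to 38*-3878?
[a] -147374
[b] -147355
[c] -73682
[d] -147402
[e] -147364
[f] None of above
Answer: e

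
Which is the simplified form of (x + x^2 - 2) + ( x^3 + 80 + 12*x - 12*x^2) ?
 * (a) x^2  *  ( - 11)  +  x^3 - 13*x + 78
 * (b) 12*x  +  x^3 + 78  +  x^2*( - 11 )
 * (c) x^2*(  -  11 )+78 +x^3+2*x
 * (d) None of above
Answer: d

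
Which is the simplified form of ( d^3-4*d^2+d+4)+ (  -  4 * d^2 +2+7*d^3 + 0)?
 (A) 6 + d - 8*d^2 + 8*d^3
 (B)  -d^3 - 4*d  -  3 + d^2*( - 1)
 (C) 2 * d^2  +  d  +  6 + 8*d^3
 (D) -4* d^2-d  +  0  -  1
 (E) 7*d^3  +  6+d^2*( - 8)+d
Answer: A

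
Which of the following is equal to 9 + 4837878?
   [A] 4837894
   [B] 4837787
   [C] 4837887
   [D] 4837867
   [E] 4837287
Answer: C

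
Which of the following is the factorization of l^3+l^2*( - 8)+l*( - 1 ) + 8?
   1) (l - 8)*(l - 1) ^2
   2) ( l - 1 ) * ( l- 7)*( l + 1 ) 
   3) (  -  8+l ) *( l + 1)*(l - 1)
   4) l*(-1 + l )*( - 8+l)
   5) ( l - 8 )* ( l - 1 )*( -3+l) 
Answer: 3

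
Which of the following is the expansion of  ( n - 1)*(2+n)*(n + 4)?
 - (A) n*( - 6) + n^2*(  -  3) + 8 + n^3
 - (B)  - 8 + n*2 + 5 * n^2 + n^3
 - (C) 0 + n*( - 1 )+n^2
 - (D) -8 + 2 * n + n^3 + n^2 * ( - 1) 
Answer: B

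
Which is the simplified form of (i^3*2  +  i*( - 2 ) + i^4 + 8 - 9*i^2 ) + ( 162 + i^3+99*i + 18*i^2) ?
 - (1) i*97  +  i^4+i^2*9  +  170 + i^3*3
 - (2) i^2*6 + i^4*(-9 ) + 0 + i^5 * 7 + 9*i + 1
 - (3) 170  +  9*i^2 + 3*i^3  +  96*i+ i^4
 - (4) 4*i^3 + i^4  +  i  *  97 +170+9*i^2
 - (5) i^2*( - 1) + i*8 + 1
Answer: 1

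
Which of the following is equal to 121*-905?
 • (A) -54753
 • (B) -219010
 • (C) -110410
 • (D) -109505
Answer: D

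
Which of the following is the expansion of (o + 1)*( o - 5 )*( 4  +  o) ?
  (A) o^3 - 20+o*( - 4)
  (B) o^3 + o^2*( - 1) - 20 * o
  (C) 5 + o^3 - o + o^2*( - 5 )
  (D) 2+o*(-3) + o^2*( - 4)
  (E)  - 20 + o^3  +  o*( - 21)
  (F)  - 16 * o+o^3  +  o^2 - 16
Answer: E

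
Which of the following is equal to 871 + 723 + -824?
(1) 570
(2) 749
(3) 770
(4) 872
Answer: 3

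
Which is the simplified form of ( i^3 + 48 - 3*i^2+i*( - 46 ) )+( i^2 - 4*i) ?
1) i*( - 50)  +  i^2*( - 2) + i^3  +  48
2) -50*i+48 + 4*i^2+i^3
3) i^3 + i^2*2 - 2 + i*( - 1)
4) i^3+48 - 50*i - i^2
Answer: 1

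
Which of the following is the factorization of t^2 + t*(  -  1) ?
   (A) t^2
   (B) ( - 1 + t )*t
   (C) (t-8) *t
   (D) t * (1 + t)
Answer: B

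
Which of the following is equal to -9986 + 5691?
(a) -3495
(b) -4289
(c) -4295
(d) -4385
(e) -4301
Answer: c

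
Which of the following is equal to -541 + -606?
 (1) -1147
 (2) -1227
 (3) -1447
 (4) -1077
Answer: 1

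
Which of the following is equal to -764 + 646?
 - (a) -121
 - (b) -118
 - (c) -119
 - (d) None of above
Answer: b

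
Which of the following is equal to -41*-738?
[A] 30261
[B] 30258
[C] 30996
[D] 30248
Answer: B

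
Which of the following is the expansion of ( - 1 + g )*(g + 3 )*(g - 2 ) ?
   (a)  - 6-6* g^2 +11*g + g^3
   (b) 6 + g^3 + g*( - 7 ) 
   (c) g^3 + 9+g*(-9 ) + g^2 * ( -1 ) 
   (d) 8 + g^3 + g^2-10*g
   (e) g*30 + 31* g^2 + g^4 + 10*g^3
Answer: b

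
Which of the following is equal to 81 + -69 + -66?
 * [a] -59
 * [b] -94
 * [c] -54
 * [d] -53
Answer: c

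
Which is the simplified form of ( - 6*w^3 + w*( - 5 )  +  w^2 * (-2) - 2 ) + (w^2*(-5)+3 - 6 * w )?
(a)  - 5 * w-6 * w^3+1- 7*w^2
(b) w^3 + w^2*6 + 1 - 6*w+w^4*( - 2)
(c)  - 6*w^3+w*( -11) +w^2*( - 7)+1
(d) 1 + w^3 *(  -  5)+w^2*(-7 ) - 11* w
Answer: c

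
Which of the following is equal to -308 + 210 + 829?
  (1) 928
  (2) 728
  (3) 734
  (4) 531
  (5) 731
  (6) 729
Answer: 5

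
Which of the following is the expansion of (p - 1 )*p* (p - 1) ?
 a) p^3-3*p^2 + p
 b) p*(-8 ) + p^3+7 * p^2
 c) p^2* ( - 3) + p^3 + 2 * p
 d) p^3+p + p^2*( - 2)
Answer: d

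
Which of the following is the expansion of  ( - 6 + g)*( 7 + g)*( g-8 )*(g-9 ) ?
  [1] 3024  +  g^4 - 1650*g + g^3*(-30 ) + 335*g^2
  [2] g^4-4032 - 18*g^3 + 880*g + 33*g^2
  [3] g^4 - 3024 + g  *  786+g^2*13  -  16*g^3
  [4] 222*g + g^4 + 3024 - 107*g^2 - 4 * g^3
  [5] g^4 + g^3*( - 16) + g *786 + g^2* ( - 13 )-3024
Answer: 3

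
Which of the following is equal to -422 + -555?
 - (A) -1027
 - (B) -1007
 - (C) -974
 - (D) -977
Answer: D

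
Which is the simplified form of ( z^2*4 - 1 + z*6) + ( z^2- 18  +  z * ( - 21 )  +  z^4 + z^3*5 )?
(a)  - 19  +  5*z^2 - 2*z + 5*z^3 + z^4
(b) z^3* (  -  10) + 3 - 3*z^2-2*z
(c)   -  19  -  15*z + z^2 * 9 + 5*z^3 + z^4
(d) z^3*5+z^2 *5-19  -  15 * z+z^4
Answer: d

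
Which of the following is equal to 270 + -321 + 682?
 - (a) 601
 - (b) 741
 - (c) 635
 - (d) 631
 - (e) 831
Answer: d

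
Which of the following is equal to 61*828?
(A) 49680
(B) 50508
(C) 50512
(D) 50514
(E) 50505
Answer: B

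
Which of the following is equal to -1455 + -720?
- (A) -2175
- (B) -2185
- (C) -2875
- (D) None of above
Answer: A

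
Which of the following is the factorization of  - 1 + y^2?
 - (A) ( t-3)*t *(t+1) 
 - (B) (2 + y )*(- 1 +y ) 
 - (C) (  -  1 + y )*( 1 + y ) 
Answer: C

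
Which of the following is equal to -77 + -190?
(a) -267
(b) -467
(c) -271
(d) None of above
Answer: a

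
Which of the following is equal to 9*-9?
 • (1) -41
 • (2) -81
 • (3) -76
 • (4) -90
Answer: 2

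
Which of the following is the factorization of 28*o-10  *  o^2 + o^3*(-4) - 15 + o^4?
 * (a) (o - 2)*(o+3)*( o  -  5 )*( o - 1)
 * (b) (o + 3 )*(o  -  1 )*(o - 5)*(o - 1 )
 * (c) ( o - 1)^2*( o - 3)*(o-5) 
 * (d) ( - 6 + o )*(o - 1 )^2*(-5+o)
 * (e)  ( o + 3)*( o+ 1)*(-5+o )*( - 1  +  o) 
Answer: b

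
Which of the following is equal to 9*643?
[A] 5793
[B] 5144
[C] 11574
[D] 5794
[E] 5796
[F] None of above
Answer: F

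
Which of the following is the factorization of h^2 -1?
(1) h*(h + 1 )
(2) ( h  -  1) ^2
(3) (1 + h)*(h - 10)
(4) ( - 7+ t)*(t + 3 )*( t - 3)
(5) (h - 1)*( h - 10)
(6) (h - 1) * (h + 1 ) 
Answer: 6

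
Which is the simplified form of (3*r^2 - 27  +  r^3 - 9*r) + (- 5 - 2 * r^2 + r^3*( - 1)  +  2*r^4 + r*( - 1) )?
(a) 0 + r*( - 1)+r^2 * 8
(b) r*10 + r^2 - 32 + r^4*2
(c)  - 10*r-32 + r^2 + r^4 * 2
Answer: c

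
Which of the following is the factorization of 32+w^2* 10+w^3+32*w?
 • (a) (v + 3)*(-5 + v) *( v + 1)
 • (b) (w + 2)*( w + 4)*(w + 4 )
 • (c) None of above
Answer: b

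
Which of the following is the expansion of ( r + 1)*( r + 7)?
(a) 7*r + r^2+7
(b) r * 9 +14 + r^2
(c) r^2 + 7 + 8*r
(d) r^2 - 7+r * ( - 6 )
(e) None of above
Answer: c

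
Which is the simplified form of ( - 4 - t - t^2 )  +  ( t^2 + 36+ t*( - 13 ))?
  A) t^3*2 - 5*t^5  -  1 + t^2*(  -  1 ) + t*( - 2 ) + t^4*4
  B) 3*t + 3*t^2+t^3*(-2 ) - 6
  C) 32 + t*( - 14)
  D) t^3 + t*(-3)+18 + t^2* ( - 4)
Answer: C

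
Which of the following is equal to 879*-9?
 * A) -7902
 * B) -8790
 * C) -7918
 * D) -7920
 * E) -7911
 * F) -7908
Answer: E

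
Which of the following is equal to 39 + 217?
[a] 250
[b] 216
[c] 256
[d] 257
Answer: c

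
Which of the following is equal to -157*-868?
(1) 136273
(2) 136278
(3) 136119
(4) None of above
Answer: 4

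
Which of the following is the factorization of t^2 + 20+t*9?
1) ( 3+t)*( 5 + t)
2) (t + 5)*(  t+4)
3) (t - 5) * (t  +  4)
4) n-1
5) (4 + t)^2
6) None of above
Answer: 2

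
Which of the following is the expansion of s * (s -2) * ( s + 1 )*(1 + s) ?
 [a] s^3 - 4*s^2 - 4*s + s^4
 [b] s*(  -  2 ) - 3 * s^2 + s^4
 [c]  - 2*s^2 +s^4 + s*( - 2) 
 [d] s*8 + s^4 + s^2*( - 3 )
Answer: b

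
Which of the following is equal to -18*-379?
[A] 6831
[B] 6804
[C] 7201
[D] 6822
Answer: D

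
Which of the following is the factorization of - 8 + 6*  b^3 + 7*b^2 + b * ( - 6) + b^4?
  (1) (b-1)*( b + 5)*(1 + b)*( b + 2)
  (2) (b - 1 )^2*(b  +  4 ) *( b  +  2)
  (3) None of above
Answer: 3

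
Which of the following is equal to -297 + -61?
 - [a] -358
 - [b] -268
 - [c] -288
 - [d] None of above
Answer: a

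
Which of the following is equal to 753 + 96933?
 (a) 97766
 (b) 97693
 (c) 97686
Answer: c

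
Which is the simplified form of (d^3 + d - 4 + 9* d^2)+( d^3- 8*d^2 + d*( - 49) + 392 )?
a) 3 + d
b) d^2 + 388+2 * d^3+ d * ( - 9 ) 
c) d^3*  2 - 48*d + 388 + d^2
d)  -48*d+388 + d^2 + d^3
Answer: c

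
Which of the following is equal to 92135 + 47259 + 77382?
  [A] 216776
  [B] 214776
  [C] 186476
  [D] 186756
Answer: A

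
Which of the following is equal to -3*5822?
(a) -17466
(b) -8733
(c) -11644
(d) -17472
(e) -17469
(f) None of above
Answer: a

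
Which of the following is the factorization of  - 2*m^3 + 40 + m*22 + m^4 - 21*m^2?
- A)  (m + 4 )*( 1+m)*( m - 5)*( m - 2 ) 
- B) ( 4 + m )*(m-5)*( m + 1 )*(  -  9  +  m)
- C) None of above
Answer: A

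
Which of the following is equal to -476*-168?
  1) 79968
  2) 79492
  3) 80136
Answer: 1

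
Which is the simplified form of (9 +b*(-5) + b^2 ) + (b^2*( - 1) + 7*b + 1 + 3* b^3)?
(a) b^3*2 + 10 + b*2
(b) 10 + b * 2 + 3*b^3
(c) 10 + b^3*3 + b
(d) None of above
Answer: b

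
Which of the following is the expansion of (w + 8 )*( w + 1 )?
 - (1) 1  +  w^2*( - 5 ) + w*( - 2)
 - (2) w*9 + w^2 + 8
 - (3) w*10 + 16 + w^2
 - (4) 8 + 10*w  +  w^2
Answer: 2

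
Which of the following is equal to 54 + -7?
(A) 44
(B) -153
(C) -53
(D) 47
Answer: D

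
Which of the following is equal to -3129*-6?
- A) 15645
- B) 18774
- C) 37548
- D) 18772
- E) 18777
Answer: B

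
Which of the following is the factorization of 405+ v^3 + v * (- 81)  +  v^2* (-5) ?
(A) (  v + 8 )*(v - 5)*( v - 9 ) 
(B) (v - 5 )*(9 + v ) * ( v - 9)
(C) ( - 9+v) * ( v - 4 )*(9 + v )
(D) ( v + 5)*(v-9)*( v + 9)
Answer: B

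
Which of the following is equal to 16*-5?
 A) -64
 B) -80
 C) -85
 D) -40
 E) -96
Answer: B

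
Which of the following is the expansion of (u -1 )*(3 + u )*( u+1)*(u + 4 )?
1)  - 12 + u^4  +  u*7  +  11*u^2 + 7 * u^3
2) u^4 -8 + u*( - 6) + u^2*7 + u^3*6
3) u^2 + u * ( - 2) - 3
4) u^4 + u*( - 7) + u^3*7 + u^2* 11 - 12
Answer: 4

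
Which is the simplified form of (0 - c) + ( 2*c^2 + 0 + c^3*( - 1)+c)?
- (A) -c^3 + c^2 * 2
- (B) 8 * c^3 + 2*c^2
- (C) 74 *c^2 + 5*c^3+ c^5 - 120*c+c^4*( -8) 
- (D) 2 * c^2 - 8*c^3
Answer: A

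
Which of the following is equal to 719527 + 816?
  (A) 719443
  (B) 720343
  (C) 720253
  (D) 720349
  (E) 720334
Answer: B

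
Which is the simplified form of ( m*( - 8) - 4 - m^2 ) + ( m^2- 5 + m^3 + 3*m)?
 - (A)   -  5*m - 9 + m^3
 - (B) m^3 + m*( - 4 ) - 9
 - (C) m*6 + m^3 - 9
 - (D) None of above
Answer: A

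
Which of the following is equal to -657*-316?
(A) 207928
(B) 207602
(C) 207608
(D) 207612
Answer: D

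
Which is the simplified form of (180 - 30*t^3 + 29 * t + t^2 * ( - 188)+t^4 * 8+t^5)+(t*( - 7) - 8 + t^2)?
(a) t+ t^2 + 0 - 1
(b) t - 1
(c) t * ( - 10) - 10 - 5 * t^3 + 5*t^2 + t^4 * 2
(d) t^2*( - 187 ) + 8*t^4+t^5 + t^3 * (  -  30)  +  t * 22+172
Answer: d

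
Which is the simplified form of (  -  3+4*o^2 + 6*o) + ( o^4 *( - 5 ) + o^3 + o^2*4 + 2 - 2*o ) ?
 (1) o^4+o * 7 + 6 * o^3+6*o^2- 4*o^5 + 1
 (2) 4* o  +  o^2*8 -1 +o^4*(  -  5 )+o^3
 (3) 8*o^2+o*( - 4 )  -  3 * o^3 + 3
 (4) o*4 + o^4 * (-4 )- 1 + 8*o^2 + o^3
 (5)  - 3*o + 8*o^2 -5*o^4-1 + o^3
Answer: 2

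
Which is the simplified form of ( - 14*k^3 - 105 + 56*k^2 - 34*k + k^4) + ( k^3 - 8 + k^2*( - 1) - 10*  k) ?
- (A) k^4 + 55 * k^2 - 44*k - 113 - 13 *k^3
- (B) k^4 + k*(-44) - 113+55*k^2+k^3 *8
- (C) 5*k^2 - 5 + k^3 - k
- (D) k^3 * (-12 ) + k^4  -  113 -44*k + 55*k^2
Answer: A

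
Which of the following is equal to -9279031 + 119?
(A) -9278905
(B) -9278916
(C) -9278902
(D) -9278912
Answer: D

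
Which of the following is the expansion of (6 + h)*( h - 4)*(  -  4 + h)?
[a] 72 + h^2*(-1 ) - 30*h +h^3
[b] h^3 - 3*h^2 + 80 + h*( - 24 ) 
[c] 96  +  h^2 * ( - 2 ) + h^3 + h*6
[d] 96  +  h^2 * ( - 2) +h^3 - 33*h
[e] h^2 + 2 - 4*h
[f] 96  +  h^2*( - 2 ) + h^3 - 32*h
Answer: f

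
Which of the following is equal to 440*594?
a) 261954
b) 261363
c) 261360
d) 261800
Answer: c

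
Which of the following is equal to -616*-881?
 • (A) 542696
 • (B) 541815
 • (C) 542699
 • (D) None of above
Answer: A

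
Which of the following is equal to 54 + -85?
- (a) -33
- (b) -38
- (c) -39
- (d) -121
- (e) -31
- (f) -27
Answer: e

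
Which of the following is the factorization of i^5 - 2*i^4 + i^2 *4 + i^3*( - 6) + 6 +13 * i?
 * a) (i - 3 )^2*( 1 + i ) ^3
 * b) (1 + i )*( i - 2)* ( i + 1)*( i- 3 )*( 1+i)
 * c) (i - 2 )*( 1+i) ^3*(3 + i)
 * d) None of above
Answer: b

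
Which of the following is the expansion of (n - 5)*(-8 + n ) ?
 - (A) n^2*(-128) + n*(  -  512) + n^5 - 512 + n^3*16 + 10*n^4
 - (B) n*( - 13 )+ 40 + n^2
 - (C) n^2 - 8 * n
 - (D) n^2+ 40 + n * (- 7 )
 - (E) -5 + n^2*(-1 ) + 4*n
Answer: B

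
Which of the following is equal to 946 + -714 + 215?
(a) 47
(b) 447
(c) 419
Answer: b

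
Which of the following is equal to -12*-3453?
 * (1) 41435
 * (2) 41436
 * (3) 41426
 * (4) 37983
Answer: 2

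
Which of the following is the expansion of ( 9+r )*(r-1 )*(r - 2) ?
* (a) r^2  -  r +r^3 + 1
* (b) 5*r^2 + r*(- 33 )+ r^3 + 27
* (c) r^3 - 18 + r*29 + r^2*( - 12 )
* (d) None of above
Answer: d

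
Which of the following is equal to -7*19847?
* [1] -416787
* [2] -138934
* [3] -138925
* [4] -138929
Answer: 4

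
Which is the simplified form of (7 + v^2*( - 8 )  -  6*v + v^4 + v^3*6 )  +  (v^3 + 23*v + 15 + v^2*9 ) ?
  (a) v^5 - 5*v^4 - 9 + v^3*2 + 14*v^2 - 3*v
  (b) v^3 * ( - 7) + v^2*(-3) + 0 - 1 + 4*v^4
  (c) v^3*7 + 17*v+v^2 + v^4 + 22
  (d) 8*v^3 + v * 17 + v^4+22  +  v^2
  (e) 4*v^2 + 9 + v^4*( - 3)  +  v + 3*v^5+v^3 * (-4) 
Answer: c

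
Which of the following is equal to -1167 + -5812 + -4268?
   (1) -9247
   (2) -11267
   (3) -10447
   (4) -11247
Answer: 4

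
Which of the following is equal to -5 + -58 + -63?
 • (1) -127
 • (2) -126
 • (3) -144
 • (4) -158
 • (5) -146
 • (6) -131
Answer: 2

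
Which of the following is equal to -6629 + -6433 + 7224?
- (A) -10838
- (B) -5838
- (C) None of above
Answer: B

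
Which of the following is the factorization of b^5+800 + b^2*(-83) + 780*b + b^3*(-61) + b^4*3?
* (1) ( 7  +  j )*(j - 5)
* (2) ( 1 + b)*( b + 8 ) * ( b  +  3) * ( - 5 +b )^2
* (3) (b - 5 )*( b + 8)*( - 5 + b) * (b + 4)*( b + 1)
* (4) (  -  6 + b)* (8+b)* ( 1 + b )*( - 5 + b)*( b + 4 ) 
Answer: 3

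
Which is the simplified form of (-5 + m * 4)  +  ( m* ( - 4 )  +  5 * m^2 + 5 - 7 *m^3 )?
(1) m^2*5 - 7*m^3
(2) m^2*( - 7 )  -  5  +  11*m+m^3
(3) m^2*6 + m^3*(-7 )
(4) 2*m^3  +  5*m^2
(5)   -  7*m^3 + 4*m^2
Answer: 1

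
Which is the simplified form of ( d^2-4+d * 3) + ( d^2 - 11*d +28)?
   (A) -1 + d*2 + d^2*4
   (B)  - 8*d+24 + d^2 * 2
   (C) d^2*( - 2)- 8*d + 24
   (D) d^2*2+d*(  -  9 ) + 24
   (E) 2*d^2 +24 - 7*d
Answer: B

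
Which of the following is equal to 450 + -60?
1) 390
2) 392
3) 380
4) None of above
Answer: 1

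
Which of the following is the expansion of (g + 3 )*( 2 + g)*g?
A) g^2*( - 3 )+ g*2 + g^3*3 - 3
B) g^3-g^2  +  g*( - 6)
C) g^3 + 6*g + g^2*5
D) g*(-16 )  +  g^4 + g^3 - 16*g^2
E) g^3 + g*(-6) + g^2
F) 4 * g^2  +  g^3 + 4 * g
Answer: C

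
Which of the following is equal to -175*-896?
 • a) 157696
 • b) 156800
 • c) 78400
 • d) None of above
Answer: b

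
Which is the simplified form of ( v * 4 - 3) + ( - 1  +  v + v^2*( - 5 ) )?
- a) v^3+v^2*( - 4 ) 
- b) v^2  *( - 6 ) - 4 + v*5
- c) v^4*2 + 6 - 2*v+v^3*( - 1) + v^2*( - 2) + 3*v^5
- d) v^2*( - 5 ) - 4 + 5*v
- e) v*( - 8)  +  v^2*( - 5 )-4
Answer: d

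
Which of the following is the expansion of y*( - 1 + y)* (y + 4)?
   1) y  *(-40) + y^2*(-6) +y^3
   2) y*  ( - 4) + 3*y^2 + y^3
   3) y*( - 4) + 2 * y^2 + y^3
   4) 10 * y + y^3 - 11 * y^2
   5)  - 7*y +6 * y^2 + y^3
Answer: 2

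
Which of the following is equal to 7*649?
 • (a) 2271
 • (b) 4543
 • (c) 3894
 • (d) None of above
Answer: b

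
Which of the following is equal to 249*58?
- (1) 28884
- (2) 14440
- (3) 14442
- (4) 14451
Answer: 3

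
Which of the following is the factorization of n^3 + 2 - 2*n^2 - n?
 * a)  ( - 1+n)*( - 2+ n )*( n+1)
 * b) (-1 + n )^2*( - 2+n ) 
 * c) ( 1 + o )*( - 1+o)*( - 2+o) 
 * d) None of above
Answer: a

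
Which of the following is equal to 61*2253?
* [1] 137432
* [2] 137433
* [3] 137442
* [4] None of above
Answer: 2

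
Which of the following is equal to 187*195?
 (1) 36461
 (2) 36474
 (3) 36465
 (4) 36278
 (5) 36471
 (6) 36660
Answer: 3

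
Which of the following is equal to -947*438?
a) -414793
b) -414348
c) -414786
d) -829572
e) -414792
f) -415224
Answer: c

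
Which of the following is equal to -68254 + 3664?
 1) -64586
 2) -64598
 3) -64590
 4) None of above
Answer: 3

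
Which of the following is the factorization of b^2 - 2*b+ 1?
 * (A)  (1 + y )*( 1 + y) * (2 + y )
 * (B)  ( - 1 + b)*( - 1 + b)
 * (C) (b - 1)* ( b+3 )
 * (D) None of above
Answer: B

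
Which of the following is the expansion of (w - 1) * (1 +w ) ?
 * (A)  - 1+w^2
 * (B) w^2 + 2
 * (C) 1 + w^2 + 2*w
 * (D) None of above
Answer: A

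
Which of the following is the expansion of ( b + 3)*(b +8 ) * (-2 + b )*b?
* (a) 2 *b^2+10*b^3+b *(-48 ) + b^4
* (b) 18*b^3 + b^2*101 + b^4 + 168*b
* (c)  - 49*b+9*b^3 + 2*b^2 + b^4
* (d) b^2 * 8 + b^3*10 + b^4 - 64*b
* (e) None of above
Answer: e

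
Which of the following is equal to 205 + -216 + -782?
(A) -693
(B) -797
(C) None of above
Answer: C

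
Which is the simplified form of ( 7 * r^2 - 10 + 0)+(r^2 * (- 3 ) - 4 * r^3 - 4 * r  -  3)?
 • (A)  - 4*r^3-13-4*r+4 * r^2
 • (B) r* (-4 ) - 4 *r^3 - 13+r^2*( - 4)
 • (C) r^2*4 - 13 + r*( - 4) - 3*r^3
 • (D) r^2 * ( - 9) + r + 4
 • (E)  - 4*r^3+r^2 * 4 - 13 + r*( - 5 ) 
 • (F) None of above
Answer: A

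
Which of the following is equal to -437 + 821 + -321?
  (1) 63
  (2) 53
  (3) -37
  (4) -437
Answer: 1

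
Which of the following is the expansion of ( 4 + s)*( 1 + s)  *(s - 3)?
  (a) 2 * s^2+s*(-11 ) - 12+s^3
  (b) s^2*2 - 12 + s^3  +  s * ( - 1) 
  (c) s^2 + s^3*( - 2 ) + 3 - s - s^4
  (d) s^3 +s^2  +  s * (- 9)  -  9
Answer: a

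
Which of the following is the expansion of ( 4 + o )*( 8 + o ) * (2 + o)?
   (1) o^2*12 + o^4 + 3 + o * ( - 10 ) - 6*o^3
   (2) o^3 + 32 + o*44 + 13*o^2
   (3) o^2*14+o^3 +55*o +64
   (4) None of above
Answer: 4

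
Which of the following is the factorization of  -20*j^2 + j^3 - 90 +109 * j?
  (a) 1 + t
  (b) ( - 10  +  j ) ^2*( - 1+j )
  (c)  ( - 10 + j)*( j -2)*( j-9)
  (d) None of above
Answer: d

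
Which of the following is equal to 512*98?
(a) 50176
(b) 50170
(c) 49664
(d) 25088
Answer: a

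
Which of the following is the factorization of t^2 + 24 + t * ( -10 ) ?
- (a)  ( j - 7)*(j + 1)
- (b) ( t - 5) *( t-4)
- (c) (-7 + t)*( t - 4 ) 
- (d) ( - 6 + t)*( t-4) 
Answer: d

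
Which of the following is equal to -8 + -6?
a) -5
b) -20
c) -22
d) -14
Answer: d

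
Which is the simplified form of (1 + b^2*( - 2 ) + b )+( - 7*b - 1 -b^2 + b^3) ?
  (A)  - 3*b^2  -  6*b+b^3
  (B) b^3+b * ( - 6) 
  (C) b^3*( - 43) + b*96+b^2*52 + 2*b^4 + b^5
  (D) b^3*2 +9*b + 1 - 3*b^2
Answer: A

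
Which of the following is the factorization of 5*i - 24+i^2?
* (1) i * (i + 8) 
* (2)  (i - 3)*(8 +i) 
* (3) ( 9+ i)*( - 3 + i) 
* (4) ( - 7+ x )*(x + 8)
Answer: 2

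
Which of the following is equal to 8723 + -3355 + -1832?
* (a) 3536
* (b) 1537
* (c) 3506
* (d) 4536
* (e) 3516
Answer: a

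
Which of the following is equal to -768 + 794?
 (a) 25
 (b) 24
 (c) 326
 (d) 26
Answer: d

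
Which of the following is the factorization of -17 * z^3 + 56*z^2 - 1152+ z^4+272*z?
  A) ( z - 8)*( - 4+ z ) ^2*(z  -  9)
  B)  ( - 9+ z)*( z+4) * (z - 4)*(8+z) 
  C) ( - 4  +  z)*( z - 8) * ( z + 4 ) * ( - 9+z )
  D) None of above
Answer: C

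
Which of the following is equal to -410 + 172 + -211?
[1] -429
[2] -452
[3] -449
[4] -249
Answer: 3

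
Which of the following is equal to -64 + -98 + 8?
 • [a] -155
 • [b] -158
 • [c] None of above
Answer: c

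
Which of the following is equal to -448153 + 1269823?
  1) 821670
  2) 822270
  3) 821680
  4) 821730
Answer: 1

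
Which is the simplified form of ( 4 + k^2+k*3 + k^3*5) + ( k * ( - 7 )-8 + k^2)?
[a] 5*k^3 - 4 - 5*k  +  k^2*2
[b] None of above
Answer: b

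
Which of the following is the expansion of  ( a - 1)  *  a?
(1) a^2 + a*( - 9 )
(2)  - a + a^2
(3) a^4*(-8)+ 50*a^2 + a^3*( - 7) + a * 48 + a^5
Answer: 2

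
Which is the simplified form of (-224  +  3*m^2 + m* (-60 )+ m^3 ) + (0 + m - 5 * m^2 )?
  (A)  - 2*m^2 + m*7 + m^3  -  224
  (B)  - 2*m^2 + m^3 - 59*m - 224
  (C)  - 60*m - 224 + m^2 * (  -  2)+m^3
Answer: B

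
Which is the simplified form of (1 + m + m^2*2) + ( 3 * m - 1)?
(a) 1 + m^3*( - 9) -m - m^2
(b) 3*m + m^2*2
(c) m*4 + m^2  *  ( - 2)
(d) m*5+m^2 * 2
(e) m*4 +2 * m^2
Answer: e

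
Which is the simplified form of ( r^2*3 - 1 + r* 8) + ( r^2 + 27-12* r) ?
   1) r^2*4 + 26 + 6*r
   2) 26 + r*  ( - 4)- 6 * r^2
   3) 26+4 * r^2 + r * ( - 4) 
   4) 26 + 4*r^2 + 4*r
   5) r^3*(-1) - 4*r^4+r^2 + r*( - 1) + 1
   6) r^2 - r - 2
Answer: 3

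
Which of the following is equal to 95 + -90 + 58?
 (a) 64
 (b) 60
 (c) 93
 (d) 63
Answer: d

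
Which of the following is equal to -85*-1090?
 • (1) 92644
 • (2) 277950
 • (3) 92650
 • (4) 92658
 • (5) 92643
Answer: 3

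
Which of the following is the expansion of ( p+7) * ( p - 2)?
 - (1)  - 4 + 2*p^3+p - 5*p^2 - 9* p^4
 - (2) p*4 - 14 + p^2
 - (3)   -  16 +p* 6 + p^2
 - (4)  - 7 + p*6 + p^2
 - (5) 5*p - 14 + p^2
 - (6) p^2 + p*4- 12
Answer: 5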